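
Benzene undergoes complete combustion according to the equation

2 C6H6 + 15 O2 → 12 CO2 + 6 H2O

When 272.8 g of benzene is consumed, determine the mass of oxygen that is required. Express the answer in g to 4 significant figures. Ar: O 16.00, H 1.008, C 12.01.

838.2 g

M(C6H6) = 6(12.01) + 6(1.008) = 78.108 g/mol.
M(O2) = 2(16.00) = 32.00 g/mol.
n(C6H6) = 272.80 g / 78.108 g/mol = 3.4926 mol.
From the equation the C6H6:O2 mole ratio is 2:15, so n(O2) = 3.4926 × 15/2 = 26.194 mol.
Mass of O2 = 26.194 mol × 32.00 g/mol = 838.22 g.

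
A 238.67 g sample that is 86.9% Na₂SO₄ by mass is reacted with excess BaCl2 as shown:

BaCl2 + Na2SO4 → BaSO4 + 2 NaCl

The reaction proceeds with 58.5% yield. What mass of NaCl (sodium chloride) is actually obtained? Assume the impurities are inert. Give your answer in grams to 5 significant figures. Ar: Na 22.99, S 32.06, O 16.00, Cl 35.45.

Pure Na2SO4 available = 238.67 g × 0.869 = 207.404 g.
M(Na2SO4) = 2(22.99) + 32.06 + 4(16.00) = 142.04 g/mol.
M(NaCl) = 22.99 + 35.45 = 58.44 g/mol.
n(Na2SO4) = 207.404 g / 142.04 g/mol = 1.46018 mol.
From the equation the Na2SO4:NaCl mole ratio is 1:2, so n(NaCl) = 1.46018 × 2/1 = 2.92036 mol.
Mass of NaCl = 2.92036 mol × 58.44 g/mol = 170.666 g.
Actual mass collected = 170.666 g × 0.585 = 99.8396 g.

99.840 g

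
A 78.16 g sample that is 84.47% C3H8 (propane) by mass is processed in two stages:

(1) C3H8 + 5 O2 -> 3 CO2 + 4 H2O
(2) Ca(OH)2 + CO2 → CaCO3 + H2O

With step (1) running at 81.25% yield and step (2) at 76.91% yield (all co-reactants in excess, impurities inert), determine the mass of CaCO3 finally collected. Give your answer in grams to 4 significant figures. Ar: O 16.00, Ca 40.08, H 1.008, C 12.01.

280.9 g

Pure C3H8 = 78.16 × 0.8447 = 66.022 g.
M(C3H8) = 3(12.01) + 8(1.008) = 44.094 g/mol.
M(CaCO3) = 40.08 + 12.01 + 3(16.00) = 100.09 g/mol.
n(C3H8) = 66.022 / 44.094 = 1.4973 mol.
Step 1 (C3H8:CO2 = 1:3): theoretical n(CO2) = 4.4919 mol; at 81.25% yield, n(CO2) = 3.6497 mol.
Step 2 (CO2:CaCO3 = 1:1): theoretical n(CaCO3) = 3.6497 mol, so theoretical mass = 3.6497 × 100.09 = 365.29 g.
At 76.91% yield, actual mass of CaCO3 = 365.29 × 0.7691 = 280.95 g.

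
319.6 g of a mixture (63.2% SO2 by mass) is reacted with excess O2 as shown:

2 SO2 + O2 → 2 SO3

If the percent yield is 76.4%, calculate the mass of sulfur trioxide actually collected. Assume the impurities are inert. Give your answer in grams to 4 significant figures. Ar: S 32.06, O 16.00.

192.9 g

Pure SO2 available = 319.6 g × 0.632 = 201.99 g.
M(SO2) = 32.06 + 2(16.00) = 64.06 g/mol.
M(SO3) = 32.06 + 3(16.00) = 80.06 g/mol.
n(SO2) = 201.99 g / 64.06 g/mol = 3.1531 mol.
From the equation the SO2:SO3 mole ratio is 2:2, so n(SO3) = 3.1531 × 2/2 = 3.1531 mol.
Mass of SO3 = 3.1531 mol × 80.06 g/mol = 252.44 g.
Actual mass collected = 252.44 g × 0.764 = 192.86 g.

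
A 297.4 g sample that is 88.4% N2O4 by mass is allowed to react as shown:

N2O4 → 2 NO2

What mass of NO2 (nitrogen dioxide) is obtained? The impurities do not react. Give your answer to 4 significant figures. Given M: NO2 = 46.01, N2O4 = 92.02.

262.9 g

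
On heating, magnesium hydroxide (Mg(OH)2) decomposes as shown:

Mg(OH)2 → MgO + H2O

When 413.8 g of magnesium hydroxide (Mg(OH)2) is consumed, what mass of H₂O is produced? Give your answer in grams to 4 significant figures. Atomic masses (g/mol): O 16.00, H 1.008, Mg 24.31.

127.8 g

M(Mg(OH)2) = 24.31 + 2(16.00) + 2(1.008) = 58.326 g/mol.
M(H2O) = 2(1.008) + 16.00 = 18.016 g/mol.
n(Mg(OH)2) = 413.80 g / 58.326 g/mol = 7.0946 mol.
From the equation the Mg(OH)2:H2O mole ratio is 1:1, so n(H2O) = 7.0946 × 1/1 = 7.0946 mol.
Mass of H2O = 7.0946 mol × 18.016 g/mol = 127.82 g.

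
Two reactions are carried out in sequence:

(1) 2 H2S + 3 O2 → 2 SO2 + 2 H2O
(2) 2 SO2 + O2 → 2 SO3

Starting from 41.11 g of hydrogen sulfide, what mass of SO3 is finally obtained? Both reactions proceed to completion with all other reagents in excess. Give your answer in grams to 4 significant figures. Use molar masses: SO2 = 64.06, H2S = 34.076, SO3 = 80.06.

n(H2S) = 41.110 / 34.076 = 1.2064 mol.
Step 1 gives a 2:2 ratio of H2S to SO2, so n(SO2) = 1.2064 mol.
In step 2 the SO2:SO3 ratio is 2:2, so n(SO3) = 1.2064 mol.
Mass of SO3 = 1.2064 × 80.06 = 96.586 g.

96.59 g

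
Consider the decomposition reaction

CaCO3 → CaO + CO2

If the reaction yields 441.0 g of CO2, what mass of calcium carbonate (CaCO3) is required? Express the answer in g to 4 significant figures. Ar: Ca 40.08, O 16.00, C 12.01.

M(CO2) = 12.01 + 2(16.00) = 44.01 g/mol.
M(CaCO3) = 40.08 + 12.01 + 3(16.00) = 100.09 g/mol.
n(CO2) = 441.00 g / 44.01 g/mol = 10.020 mol.
From the equation the CO2:CaCO3 mole ratio is 1:1, so n(CaCO3) = 10.020 × 1/1 = 10.020 mol.
Mass of CaCO3 = 10.020 mol × 100.09 g/mol = 1002.9 g.

1003 g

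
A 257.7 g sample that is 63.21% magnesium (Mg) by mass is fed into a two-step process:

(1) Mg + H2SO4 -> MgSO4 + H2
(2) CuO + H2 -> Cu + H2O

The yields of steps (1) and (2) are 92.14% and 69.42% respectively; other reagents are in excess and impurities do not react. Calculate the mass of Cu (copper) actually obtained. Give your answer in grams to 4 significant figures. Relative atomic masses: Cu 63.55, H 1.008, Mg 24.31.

Pure Mg = 257.7 × 0.6321 = 162.89 g.
M(Mg) = 24.31 g/mol.
M(Cu) = 63.55 g/mol.
n(Mg) = 162.89 / 24.31 = 6.7006 mol.
Step 1 (Mg:H2 = 1:1): theoretical n(H2) = 6.7006 mol; at 92.14% yield, n(H2) = 6.1740 mol.
Step 2 (H2:Cu = 1:1): theoretical n(Cu) = 6.1740 mol, so theoretical mass = 6.1740 × 63.55 = 392.35 g.
At 69.42% yield, actual mass of Cu = 392.35 × 0.6942 = 272.37 g.

272.4 g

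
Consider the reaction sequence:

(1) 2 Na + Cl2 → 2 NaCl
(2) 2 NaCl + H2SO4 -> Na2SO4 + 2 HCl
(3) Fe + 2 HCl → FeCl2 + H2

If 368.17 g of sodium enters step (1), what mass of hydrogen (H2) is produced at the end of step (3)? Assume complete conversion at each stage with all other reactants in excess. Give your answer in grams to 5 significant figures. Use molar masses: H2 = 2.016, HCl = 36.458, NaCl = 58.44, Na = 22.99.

n(Na) = 368.17 / 22.99 = 16.0144 mol.
Reaction (1): Na→NaCl ratio 2:2 ⇒ n(NaCl) = 16.0144 mol.
Reaction (2): NaCl→HCl ratio 2:2 ⇒ n(HCl) = 16.0144 mol.
Reaction (3): HCl→H2 ratio 2:1 ⇒ n(H2) = 8.00718 mol.
Mass of H2 = 8.00718 × 2.016 = 16.1425 g.

16.142 g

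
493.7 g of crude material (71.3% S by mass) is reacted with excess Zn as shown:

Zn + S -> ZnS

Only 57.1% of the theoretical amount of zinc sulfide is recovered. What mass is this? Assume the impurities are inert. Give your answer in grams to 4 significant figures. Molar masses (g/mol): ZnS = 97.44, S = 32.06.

610.9 g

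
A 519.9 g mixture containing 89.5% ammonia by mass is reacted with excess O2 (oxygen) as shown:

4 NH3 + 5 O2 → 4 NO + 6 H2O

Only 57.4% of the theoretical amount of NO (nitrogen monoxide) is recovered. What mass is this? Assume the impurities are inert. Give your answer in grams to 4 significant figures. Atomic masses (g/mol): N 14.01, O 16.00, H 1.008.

470.5 g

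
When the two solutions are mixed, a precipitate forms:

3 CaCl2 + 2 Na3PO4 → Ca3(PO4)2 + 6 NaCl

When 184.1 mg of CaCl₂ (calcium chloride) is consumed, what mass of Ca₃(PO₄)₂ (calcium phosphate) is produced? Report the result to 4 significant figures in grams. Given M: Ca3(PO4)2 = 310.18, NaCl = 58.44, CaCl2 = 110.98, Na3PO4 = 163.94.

0.1715 g

Convert: 184.1 mg = 0.18410 g.
n(CaCl2) = 0.18410 g / 110.98 g/mol = 0.0016589 mol.
From the equation the CaCl2:Ca3(PO4)2 mole ratio is 3:1, so n(Ca3(PO4)2) = 0.0016589 × 1/3 = 0.00055295 mol.
Mass of Ca3(PO4)2 = 0.00055295 mol × 310.18 g/mol = 0.17151 g.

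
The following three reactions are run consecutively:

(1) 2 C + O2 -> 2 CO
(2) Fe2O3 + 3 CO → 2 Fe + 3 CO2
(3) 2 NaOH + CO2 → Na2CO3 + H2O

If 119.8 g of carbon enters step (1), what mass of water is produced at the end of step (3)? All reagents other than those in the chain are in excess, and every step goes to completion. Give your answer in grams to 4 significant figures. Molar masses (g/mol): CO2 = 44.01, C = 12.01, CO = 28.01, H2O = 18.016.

179.7 g

n(C) = 119.8 / 12.01 = 9.9750 mol.
Reaction (1): C→CO ratio 2:2 ⇒ n(CO) = 9.9750 mol.
Reaction (2): CO→CO2 ratio 3:3 ⇒ n(CO2) = 9.9750 mol.
Reaction (3): CO2→H2O ratio 1:1 ⇒ n(H2O) = 9.9750 mol.
Mass of H2O = 9.9750 × 18.016 = 179.71 g.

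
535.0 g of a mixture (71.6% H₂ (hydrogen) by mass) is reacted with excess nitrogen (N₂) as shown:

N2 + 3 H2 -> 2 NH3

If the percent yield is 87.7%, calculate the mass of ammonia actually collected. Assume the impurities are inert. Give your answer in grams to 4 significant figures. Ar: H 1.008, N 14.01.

Pure H2 available = 535.0 g × 0.716 = 383.06 g.
M(H2) = 2(1.008) = 2.016 g/mol.
M(NH3) = 14.01 + 3(1.008) = 17.034 g/mol.
n(H2) = 383.06 g / 2.016 g/mol = 190.01 mol.
From the equation the H2:NH3 mole ratio is 3:2, so n(NH3) = 190.01 × 2/3 = 126.67 mol.
Mass of NH3 = 126.67 mol × 17.034 g/mol = 2157.8 g.
Actual mass collected = 2157.8 g × 0.877 = 1892.3 g.

1892 g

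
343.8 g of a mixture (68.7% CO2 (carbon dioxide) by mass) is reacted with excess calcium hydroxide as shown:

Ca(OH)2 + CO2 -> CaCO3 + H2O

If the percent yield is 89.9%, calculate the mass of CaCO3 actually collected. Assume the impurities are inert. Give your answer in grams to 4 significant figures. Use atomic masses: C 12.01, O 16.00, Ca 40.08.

Pure CO2 available = 343.8 g × 0.687 = 236.19 g.
M(CO2) = 12.01 + 2(16.00) = 44.01 g/mol.
M(CaCO3) = 40.08 + 12.01 + 3(16.00) = 100.09 g/mol.
n(CO2) = 236.19 g / 44.01 g/mol = 5.3667 mol.
From the equation the CO2:CaCO3 mole ratio is 1:1, so n(CaCO3) = 5.3667 × 1/1 = 5.3667 mol.
Mass of CaCO3 = 5.3667 mol × 100.09 g/mol = 537.16 g.
Actual mass collected = 537.16 g × 0.899 = 482.90 g.

482.9 g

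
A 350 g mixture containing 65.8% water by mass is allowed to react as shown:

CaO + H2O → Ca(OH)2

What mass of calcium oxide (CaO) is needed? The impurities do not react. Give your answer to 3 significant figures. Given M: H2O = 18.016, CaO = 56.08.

717 g

Mass of pure H2O = 350 g × 0.658 = 230.3 g.
n(H2O) = 230.3 g / 18.016 g/mol = 12.78 mol.
From the equation the H2O:CaO mole ratio is 1:1, so n(CaO) = 12.78 × 1/1 = 12.78 mol.
Mass of CaO = 12.78 mol × 56.08 g/mol = 716.9 g.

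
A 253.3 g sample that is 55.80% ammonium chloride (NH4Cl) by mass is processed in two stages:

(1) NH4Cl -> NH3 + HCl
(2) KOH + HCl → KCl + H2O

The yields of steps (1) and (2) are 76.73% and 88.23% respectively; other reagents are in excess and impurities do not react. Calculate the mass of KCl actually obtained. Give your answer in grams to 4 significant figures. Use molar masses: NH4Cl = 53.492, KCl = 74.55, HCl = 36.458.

133.4 g

Pure NH4Cl = 253.3 × 0.5580 = 141.34 g.
n(NH4Cl) = 141.34 / 53.492 = 2.6423 mol.
Step 1 (NH4Cl:HCl = 1:1): theoretical n(HCl) = 2.6423 mol; at 76.73% yield, n(HCl) = 2.0274 mol.
Step 2 (HCl:KCl = 1:1): theoretical n(KCl) = 2.0274 mol, so theoretical mass = 2.0274 × 74.55 = 151.14 g.
At 88.23% yield, actual mass of KCl = 151.14 × 0.8823 = 133.36 g.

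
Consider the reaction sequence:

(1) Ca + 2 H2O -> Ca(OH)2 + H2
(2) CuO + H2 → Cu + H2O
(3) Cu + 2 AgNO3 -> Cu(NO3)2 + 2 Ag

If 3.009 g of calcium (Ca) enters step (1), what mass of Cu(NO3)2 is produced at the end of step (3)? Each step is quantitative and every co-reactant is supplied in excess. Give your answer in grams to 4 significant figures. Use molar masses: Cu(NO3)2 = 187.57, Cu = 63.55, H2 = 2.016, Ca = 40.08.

n(Ca) = 3.009 / 40.08 = 0.075075 mol.
Reaction (1): Ca→H2 ratio 1:1 ⇒ n(H2) = 0.075075 mol.
Reaction (2): H2→Cu ratio 1:1 ⇒ n(Cu) = 0.075075 mol.
Reaction (3): Cu→Cu(NO3)2 ratio 1:1 ⇒ n(Cu(NO3)2) = 0.075075 mol.
Mass of Cu(NO3)2 = 0.075075 × 187.57 = 14.082 g.

14.08 g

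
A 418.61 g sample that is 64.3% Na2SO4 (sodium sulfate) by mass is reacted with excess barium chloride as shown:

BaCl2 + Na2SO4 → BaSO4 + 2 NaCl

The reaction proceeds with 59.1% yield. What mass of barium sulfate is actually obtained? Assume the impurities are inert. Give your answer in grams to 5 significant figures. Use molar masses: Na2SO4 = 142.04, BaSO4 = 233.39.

261.38 g

Pure Na2SO4 available = 418.61 g × 0.643 = 269.166 g.
n(Na2SO4) = 269.166 g / 142.04 g/mol = 1.89500 mol.
From the equation the Na2SO4:BaSO4 mole ratio is 1:1, so n(BaSO4) = 1.89500 × 1/1 = 1.89500 mol.
Mass of BaSO4 = 1.89500 mol × 233.39 g/mol = 442.275 g.
Actual mass collected = 442.275 g × 0.591 = 261.384 g.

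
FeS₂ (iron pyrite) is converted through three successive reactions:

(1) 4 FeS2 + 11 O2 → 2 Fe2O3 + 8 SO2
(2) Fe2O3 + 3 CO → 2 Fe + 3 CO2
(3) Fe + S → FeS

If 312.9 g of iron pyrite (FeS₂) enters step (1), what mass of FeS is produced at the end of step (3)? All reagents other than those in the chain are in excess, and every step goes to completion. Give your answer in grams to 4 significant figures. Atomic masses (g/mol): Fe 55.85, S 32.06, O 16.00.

229.3 g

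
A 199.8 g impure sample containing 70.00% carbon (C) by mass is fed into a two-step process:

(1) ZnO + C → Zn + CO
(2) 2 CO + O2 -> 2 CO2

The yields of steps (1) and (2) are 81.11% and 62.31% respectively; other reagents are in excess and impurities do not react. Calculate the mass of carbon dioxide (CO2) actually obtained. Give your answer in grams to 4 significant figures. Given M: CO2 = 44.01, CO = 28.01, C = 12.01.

259.0 g

Pure C = 199.8 × 0.7000 = 139.86 g.
n(C) = 139.86 / 12.01 = 11.645 mol.
Step 1 (C:CO = 1:1): theoretical n(CO) = 11.645 mol; at 81.11% yield, n(CO) = 9.4455 mol.
Step 2 (CO:CO2 = 2:2): theoretical n(CO2) = 9.4455 mol, so theoretical mass = 9.4455 × 44.01 = 415.70 g.
At 62.31% yield, actual mass of CO2 = 415.70 × 0.6231 = 259.02 g.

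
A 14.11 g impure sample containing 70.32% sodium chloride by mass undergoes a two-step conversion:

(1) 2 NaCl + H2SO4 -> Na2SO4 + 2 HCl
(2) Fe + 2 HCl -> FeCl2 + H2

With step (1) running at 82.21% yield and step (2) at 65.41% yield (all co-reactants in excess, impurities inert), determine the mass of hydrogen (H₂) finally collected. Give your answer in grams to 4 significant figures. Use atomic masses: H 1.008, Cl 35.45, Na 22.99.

0.09203 g

Pure NaCl = 14.11 × 0.7032 = 9.9222 g.
M(NaCl) = 22.99 + 35.45 = 58.44 g/mol.
M(H2) = 2(1.008) = 2.016 g/mol.
n(NaCl) = 9.9222 / 58.44 = 0.16978 mol.
Step 1 (NaCl:HCl = 2:2): theoretical n(HCl) = 0.16978 mol; at 82.21% yield, n(HCl) = 0.13958 mol.
Step 2 (HCl:H2 = 2:1): theoretical n(H2) = 0.069790 mol, so theoretical mass = 0.069790 × 2.016 = 0.14070 g.
At 65.41% yield, actual mass of H2 = 0.14070 × 0.6541 = 0.092029 g.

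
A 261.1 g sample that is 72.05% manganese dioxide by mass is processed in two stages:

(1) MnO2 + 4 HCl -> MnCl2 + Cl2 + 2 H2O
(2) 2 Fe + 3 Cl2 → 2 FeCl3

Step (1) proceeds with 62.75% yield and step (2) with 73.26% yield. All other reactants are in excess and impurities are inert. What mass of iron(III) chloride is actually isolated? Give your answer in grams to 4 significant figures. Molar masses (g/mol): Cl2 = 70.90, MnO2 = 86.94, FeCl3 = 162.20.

107.6 g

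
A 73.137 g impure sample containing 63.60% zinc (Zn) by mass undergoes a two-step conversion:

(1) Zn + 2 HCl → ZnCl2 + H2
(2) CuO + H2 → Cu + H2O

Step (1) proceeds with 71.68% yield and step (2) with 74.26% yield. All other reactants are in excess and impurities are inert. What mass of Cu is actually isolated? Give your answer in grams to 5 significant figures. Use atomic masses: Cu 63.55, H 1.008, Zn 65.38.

24.067 g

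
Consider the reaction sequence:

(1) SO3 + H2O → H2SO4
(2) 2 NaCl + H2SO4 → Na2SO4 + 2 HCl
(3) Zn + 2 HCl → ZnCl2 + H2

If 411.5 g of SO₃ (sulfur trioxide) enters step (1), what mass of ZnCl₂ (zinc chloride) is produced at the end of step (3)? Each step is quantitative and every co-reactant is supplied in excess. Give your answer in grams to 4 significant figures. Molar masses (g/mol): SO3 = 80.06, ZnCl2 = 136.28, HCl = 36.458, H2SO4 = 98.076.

n(SO3) = 411.5 / 80.06 = 5.1399 mol.
Reaction (1): SO3→H2SO4 ratio 1:1 ⇒ n(H2SO4) = 5.1399 mol.
Reaction (2): H2SO4→HCl ratio 1:2 ⇒ n(HCl) = 10.280 mol.
Reaction (3): HCl→ZnCl2 ratio 2:1 ⇒ n(ZnCl2) = 5.1399 mol.
Mass of ZnCl2 = 5.1399 × 136.28 = 700.46 g.

700.5 g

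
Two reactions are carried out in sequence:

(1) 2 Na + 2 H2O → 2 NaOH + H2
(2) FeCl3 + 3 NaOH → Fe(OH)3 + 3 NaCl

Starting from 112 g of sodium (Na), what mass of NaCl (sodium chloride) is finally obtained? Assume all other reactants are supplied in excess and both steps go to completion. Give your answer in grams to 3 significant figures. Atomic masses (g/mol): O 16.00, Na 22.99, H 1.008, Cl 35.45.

285 g

M(Na) = 22.99 g/mol.
M(NaCl) = 22.99 + 35.45 = 58.44 g/mol.
n(Na) = 112.0 / 22.99 = 4.872 mol.
Step 1 gives a 2:2 ratio of Na to NaOH, so n(NaOH) = 4.872 mol.
In step 2 the NaOH:NaCl ratio is 3:3, so n(NaCl) = 4.872 mol.
Mass of NaCl = 4.872 × 58.44 = 284.7 g.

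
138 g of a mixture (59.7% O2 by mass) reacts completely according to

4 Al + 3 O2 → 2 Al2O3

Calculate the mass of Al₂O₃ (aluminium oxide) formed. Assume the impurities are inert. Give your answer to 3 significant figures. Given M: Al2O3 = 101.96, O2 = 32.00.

Mass of pure O2 = 138 g × 0.597 = 82.39 g.
n(O2) = 82.39 g / 32.00 g/mol = 2.575 mol.
From the equation the O2:Al2O3 mole ratio is 3:2, so n(Al2O3) = 2.575 × 2/3 = 1.716 mol.
Mass of Al2O3 = 1.716 mol × 101.96 g/mol = 175.0 g.

175 g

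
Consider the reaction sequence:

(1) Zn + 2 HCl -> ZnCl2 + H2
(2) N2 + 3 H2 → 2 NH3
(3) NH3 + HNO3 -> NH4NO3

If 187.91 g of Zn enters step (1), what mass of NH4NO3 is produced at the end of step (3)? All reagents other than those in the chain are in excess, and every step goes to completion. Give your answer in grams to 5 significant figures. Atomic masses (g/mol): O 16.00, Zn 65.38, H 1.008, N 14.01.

153.39 g

M(Zn) = 65.38 g/mol.
M(NH4NO3) = 2(14.01) + 4(1.008) + 3(16.00) = 80.052 g/mol.
n(Zn) = 187.91 / 65.38 = 2.87412 mol.
Reaction (1): Zn→H2 ratio 1:1 ⇒ n(H2) = 2.87412 mol.
Reaction (2): H2→NH3 ratio 3:2 ⇒ n(NH3) = 1.91608 mol.
Reaction (3): NH3→NH4NO3 ratio 1:1 ⇒ n(NH4NO3) = 1.91608 mol.
Mass of NH4NO3 = 1.91608 × 80.052 = 153.386 g.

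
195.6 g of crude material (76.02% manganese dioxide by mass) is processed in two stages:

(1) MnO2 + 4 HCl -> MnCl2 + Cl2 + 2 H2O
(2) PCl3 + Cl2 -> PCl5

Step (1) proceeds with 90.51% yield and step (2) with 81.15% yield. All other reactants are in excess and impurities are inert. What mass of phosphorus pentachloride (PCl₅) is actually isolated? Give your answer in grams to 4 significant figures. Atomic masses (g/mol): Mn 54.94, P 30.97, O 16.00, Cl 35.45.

Pure MnO2 = 195.6 × 0.7602 = 148.70 g.
M(MnO2) = 54.94 + 2(16.00) = 86.94 g/mol.
M(PCl5) = 30.97 + 5(35.45) = 208.22 g/mol.
n(MnO2) = 148.70 / 86.94 = 1.7103 mol.
Step 1 (MnO2:Cl2 = 1:1): theoretical n(Cl2) = 1.7103 mol; at 90.51% yield, n(Cl2) = 1.5480 mol.
Step 2 (Cl2:PCl5 = 1:1): theoretical n(PCl5) = 1.5480 mol, so theoretical mass = 1.5480 × 208.22 = 322.33 g.
At 81.15% yield, actual mass of PCl5 = 322.33 × 0.8115 = 261.57 g.

261.6 g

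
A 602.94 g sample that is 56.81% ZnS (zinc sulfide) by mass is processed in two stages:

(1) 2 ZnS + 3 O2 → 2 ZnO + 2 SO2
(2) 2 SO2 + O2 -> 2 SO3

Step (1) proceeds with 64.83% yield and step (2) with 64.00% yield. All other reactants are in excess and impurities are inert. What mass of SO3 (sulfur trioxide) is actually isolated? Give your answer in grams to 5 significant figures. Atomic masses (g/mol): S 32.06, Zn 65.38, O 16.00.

116.77 g

Pure ZnS = 602.94 × 0.5681 = 342.530 g.
M(ZnS) = 65.38 + 32.06 = 97.44 g/mol.
M(SO3) = 32.06 + 3(16.00) = 80.06 g/mol.
n(ZnS) = 342.530 / 97.44 = 3.51529 mol.
Step 1 (ZnS:SO2 = 2:2): theoretical n(SO2) = 3.51529 mol; at 64.83% yield, n(SO2) = 2.27896 mol.
Step 2 (SO2:SO3 = 2:2): theoretical n(SO3) = 2.27896 mol, so theoretical mass = 2.27896 × 80.06 = 182.454 g.
At 64.00% yield, actual mass of SO3 = 182.454 × 0.6400 = 116.771 g.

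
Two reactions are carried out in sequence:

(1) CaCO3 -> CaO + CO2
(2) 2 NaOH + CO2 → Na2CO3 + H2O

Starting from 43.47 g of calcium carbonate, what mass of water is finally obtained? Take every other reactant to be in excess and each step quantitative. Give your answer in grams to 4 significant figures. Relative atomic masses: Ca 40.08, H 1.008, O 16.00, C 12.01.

7.825 g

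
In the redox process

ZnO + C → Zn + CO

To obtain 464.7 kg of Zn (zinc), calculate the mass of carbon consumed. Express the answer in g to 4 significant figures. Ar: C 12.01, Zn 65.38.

M(Zn) = 65.38 g/mol.
M(C) = 12.01 g/mol.
Convert: 464.7 kg = 464700 g.
n(Zn) = 464700 g / 65.38 g/mol = 7107.7 mol.
From the equation the Zn:C mole ratio is 1:1, so n(C) = 7107.7 × 1/1 = 7107.7 mol.
Mass of C = 7107.7 mol × 12.01 g/mol = 85363 g.

85360 g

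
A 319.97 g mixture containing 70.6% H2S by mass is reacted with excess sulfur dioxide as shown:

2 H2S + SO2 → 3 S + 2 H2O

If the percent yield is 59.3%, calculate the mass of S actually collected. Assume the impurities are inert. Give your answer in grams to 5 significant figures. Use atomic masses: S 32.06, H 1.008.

189.05 g

Pure H2S available = 319.97 g × 0.706 = 225.899 g.
M(H2S) = 2(1.008) + 32.06 = 34.076 g/mol.
M(S) = 32.06 g/mol.
n(H2S) = 225.899 g / 34.076 g/mol = 6.62926 mol.
From the equation the H2S:S mole ratio is 2:3, so n(S) = 6.62926 × 3/2 = 9.94390 mol.
Mass of S = 9.94390 mol × 32.06 g/mol = 318.801 g.
Actual mass collected = 318.801 g × 0.593 = 189.049 g.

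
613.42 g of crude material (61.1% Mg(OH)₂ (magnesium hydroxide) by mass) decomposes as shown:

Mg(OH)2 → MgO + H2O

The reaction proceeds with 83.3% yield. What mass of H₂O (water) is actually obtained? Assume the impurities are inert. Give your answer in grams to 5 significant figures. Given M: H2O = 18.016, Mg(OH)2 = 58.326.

Pure Mg(OH)2 available = 613.42 g × 0.611 = 374.800 g.
n(Mg(OH)2) = 374.800 g / 58.326 g/mol = 6.42594 mol.
From the equation the Mg(OH)2:H2O mole ratio is 1:1, so n(H2O) = 6.42594 × 1/1 = 6.42594 mol.
Mass of H2O = 6.42594 mol × 18.016 g/mol = 115.770 g.
Actual mass collected = 115.770 g × 0.833 = 96.4363 g.

96.436 g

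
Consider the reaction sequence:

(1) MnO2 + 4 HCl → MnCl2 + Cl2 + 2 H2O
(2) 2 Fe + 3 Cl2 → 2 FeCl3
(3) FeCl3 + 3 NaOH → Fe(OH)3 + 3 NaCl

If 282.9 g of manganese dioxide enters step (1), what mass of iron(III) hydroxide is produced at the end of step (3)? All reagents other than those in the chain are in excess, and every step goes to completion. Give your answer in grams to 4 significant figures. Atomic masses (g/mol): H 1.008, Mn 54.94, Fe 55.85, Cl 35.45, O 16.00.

231.8 g

M(MnO2) = 54.94 + 2(16.00) = 86.94 g/mol.
M(Fe(OH)3) = 55.85 + 3(16.00) + 3(1.008) = 106.874 g/mol.
n(MnO2) = 282.9 / 86.94 = 3.2540 mol.
Reaction (1): MnO2→Cl2 ratio 1:1 ⇒ n(Cl2) = 3.2540 mol.
Reaction (2): Cl2→FeCl3 ratio 3:2 ⇒ n(FeCl3) = 2.1693 mol.
Reaction (3): FeCl3→Fe(OH)3 ratio 1:1 ⇒ n(Fe(OH)3) = 2.1693 mol.
Mass of Fe(OH)3 = 2.1693 × 106.874 = 231.84 g.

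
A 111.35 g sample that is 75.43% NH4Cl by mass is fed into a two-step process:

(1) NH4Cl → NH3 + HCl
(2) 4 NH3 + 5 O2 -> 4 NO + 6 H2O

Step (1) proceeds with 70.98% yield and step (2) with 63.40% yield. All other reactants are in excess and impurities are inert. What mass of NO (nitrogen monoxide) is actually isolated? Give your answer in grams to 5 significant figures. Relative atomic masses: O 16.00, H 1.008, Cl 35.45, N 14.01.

21.205 g

Pure NH4Cl = 111.35 × 0.7543 = 83.9913 g.
M(NH4Cl) = 14.01 + 4(1.008) + 35.45 = 53.492 g/mol.
M(NO) = 14.01 + 16.00 = 30.01 g/mol.
n(NH4Cl) = 83.9913 / 53.492 = 1.57017 mol.
Step 1 (NH4Cl:NH3 = 1:1): theoretical n(NH3) = 1.57017 mol; at 70.98% yield, n(NH3) = 1.11450 mol.
Step 2 (NH3:NO = 4:4): theoretical n(NO) = 1.11450 mol, so theoretical mass = 1.11450 × 30.01 = 33.4463 g.
At 63.40% yield, actual mass of NO = 33.4463 × 0.6340 = 21.2049 g.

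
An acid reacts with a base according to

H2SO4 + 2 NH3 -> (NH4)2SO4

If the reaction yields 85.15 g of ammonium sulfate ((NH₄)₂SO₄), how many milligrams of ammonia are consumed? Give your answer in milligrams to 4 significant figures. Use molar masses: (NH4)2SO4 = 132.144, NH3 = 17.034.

21950 mg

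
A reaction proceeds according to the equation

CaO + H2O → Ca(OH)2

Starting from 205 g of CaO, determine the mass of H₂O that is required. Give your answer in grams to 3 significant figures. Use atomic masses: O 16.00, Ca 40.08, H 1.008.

M(CaO) = 40.08 + 16.00 = 56.08 g/mol.
M(H2O) = 2(1.008) + 16.00 = 18.016 g/mol.
n(CaO) = 205.0 g / 56.08 g/mol = 3.655 mol.
From the equation the CaO:H2O mole ratio is 1:1, so n(H2O) = 3.655 × 1/1 = 3.655 mol.
Mass of H2O = 3.655 mol × 18.016 g/mol = 65.86 g.

65.9 g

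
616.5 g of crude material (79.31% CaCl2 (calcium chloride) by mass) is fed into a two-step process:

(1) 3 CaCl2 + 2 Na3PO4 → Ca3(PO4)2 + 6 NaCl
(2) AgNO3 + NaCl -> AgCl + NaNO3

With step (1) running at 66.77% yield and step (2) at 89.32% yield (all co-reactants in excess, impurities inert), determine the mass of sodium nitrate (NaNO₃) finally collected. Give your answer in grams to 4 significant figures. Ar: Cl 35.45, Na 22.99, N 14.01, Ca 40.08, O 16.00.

Pure CaCl2 = 616.5 × 0.7931 = 488.95 g.
M(CaCl2) = 40.08 + 2(35.45) = 110.98 g/mol.
M(NaNO3) = 22.99 + 14.01 + 3(16.00) = 85.00 g/mol.
n(CaCl2) = 488.95 / 110.98 = 4.4057 mol.
Step 1 (CaCl2:NaCl = 3:6): theoretical n(NaCl) = 8.8114 mol; at 66.77% yield, n(NaCl) = 5.8834 mol.
Step 2 (NaCl:NaNO3 = 1:1): theoretical n(NaNO3) = 5.8834 mol, so theoretical mass = 5.8834 × 85.00 = 500.09 g.
At 89.32% yield, actual mass of NaNO3 = 500.09 × 0.8932 = 446.68 g.

446.7 g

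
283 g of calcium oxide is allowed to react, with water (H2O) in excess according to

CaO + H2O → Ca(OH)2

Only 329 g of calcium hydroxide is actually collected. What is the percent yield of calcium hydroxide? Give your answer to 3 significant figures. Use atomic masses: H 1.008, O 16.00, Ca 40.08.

88.0 %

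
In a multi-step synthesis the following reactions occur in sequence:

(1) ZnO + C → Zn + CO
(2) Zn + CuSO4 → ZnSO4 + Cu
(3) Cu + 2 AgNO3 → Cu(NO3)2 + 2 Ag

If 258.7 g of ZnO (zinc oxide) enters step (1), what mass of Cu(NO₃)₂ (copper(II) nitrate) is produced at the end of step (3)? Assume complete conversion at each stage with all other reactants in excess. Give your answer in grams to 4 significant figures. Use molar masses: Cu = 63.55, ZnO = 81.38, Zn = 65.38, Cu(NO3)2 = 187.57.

n(ZnO) = 258.7 / 81.38 = 3.1789 mol.
Reaction (1): ZnO→Zn ratio 1:1 ⇒ n(Zn) = 3.1789 mol.
Reaction (2): Zn→Cu ratio 1:1 ⇒ n(Cu) = 3.1789 mol.
Reaction (3): Cu→Cu(NO3)2 ratio 1:1 ⇒ n(Cu(NO3)2) = 3.1789 mol.
Mass of Cu(NO3)2 = 3.1789 × 187.57 = 596.27 g.

596.3 g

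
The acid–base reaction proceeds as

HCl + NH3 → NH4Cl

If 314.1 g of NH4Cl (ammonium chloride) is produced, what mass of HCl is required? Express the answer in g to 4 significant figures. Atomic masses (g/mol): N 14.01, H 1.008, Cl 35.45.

214.1 g

M(NH4Cl) = 14.01 + 4(1.008) + 35.45 = 53.492 g/mol.
M(HCl) = 1.008 + 35.45 = 36.458 g/mol.
n(NH4Cl) = 314.10 g / 53.492 g/mol = 5.8719 mol.
From the equation the NH4Cl:HCl mole ratio is 1:1, so n(HCl) = 5.8719 × 1/1 = 5.8719 mol.
Mass of HCl = 5.8719 mol × 36.458 g/mol = 214.08 g.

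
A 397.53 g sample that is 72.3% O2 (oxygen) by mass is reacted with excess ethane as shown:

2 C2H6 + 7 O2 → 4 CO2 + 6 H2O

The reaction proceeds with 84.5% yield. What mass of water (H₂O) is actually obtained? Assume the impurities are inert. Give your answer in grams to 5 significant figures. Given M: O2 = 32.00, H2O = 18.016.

117.20 g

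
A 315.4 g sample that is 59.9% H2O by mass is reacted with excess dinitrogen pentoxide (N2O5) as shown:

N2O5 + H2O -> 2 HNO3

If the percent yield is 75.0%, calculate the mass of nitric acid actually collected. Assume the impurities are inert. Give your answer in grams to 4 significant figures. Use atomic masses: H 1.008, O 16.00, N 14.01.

991.3 g

Pure H2O available = 315.4 g × 0.599 = 188.92 g.
M(H2O) = 2(1.008) + 16.00 = 18.016 g/mol.
M(HNO3) = 1.008 + 14.01 + 3(16.00) = 63.018 g/mol.
n(H2O) = 188.92 g / 18.016 g/mol = 10.486 mol.
From the equation the H2O:HNO3 mole ratio is 1:2, so n(HNO3) = 10.486 × 2/1 = 20.973 mol.
Mass of HNO3 = 20.973 mol × 63.018 g/mol = 1321.7 g.
Actual mass collected = 1321.7 g × 0.750 = 991.26 g.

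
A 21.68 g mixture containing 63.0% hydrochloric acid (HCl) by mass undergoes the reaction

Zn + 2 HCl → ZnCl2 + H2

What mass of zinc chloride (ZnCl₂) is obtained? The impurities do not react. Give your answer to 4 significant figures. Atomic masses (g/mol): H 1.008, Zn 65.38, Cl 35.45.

25.53 g

Mass of pure HCl = 21.68 g × 0.630 = 13.658 g.
M(HCl) = 1.008 + 35.45 = 36.458 g/mol.
M(ZnCl2) = 65.38 + 2(35.45) = 136.28 g/mol.
n(HCl) = 13.658 g / 36.458 g/mol = 0.37463 mol.
From the equation the HCl:ZnCl2 mole ratio is 2:1, so n(ZnCl2) = 0.37463 × 1/2 = 0.18732 mol.
Mass of ZnCl2 = 0.18732 mol × 136.28 g/mol = 25.528 g.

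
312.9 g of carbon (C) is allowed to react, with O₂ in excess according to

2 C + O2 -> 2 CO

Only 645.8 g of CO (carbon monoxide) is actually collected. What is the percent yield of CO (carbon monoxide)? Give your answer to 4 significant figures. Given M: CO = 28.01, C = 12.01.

88.50 %

n(C) = 312.90 g / 12.01 g/mol = 26.053 mol.
From the equation the C:CO mole ratio is 2:2, so n(CO) = 26.053 × 2/2 = 26.053 mol.
Mass of CO = 26.053 mol × 28.01 g/mol = 729.75 g.
This is the theoretical yield. Percent yield = 645.8 g / 729.75 g × 100% = 88.496%.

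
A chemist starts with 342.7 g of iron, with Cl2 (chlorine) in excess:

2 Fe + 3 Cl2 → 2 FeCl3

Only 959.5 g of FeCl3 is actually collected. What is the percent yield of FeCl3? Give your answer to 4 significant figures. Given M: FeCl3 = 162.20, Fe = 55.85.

96.41 %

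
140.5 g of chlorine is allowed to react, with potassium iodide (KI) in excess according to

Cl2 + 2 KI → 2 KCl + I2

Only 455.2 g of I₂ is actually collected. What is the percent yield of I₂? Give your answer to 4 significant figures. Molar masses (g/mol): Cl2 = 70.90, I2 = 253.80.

90.51 %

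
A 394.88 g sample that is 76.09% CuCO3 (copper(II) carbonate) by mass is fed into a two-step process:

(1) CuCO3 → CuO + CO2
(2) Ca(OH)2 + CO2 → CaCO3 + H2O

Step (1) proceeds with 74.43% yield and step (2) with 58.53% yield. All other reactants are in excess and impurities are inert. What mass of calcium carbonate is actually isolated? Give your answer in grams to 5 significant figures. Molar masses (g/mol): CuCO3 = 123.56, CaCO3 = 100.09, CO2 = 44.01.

106.03 g

Pure CuCO3 = 394.88 × 0.7609 = 300.464 g.
n(CuCO3) = 300.464 / 123.56 = 2.43173 mol.
Step 1 (CuCO3:CO2 = 1:1): theoretical n(CO2) = 2.43173 mol; at 74.43% yield, n(CO2) = 1.80993 mol.
Step 2 (CO2:CaCO3 = 1:1): theoretical n(CaCO3) = 1.80993 mol, so theoretical mass = 1.80993 × 100.09 = 181.156 g.
At 58.53% yield, actual mass of CaCO3 = 181.156 × 0.5853 = 106.031 g.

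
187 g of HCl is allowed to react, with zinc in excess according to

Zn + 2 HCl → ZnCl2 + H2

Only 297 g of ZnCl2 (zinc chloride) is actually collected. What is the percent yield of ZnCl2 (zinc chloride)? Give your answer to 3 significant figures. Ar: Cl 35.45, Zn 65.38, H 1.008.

M(HCl) = 1.008 + 35.45 = 36.458 g/mol.
M(ZnCl2) = 65.38 + 2(35.45) = 136.28 g/mol.
n(HCl) = 187.0 g / 36.458 g/mol = 5.129 mol.
From the equation the HCl:ZnCl2 mole ratio is 2:1, so n(ZnCl2) = 5.129 × 1/2 = 2.565 mol.
Mass of ZnCl2 = 2.565 mol × 136.28 g/mol = 349.5 g.
This is the theoretical yield. Percent yield = 297 g / 349.5 g × 100% = 84.98%.

85.0 %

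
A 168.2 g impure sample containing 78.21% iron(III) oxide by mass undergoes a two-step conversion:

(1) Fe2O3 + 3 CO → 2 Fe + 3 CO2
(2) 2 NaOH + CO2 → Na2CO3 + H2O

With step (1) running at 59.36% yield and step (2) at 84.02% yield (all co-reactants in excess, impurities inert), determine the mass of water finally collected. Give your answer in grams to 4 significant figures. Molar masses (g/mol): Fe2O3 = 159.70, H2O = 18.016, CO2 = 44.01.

22.20 g

Pure Fe2O3 = 168.2 × 0.7821 = 131.55 g.
n(Fe2O3) = 131.55 / 159.70 = 0.82373 mol.
Step 1 (Fe2O3:CO2 = 1:3): theoretical n(CO2) = 2.4712 mol; at 59.36% yield, n(CO2) = 1.4669 mol.
Step 2 (CO2:H2O = 1:1): theoretical n(H2O) = 1.4669 mol, so theoretical mass = 1.4669 × 18.016 = 26.428 g.
At 84.02% yield, actual mass of H2O = 26.428 × 0.8402 = 22.204 g.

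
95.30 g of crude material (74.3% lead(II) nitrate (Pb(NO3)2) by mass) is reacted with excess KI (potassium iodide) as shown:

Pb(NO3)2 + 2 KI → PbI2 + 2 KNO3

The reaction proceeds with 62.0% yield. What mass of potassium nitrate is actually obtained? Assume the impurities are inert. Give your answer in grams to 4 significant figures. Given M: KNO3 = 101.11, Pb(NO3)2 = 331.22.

Pure Pb(NO3)2 available = 95.30 g × 0.743 = 70.808 g.
n(Pb(NO3)2) = 70.808 g / 331.22 g/mol = 0.21378 mol.
From the equation the Pb(NO3)2:KNO3 mole ratio is 1:2, so n(KNO3) = 0.21378 × 2/1 = 0.42756 mol.
Mass of KNO3 = 0.42756 mol × 101.11 g/mol = 43.230 g.
Actual mass collected = 43.230 g × 0.620 = 26.803 g.

26.80 g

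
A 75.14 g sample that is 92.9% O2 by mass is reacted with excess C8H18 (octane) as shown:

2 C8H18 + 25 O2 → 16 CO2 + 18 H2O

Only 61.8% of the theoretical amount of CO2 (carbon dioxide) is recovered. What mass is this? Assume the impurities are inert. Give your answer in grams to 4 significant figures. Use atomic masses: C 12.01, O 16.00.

Pure O2 available = 75.14 g × 0.929 = 69.805 g.
M(O2) = 2(16.00) = 32.00 g/mol.
M(CO2) = 12.01 + 2(16.00) = 44.01 g/mol.
n(O2) = 69.805 g / 32.00 g/mol = 2.1814 mol.
From the equation the O2:CO2 mole ratio is 25:16, so n(CO2) = 2.1814 × 16/25 = 1.3961 mol.
Mass of CO2 = 1.3961 mol × 44.01 g/mol = 61.442 g.
Actual mass collected = 61.442 g × 0.618 = 37.971 g.

37.97 g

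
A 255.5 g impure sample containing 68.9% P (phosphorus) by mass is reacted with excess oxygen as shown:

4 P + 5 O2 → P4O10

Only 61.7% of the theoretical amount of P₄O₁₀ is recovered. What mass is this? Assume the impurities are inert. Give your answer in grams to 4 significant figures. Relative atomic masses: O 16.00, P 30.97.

248.9 g

Pure P available = 255.5 g × 0.689 = 176.04 g.
M(P) = 30.97 g/mol.
M(P4O10) = 4(30.97) + 10(16.00) = 283.88 g/mol.
n(P) = 176.04 g / 30.97 g/mol = 5.6842 mol.
From the equation the P:P4O10 mole ratio is 4:1, so n(P4O10) = 5.6842 × 1/4 = 1.4210 mol.
Mass of P4O10 = 1.4210 mol × 283.88 g/mol = 403.41 g.
Actual mass collected = 403.41 g × 0.617 = 248.90 g.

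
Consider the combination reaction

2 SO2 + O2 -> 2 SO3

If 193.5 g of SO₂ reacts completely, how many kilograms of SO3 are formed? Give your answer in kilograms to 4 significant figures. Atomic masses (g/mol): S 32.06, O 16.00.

0.2418 kg

M(SO2) = 32.06 + 2(16.00) = 64.06 g/mol.
M(SO3) = 32.06 + 3(16.00) = 80.06 g/mol.
n(SO2) = 193.50 g / 64.06 g/mol = 3.0206 mol.
From the equation the SO2:SO3 mole ratio is 2:2, so n(SO3) = 3.0206 × 2/2 = 3.0206 mol.
Mass of SO3 = 3.0206 mol × 80.06 g/mol = 241.83 g.
Converting to kg: 241.83 g = 0.2418 kg.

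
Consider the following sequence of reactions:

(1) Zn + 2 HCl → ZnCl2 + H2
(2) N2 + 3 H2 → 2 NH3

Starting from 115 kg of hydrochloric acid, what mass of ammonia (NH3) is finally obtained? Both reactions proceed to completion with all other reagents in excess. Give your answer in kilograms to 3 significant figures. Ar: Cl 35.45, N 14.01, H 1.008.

M(HCl) = 1.008 + 35.45 = 36.458 g/mol.
M(NH3) = 14.01 + 3(1.008) = 17.034 g/mol.
115 kg = 115000 g.
n(HCl) = 115000 / 36.458 = 3154 mol.
Step 1 gives a 2:1 ratio of HCl to H2, so n(H2) = 1577 mol.
In step 2 the H2:NH3 ratio is 3:2, so n(NH3) = 1051 mol.
Mass of NH3 = 1051 × 17.034 = 17910 g = 17.9 kg.

17.9 kg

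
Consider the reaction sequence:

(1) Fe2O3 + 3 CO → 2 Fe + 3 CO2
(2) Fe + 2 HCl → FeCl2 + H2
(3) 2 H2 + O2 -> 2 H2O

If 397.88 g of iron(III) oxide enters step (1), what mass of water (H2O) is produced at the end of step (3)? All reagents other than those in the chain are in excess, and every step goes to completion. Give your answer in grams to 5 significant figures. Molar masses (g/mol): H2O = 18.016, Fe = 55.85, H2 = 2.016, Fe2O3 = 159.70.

89.771 g

n(Fe2O3) = 397.88 / 159.70 = 2.49142 mol.
Reaction (1): Fe2O3→Fe ratio 1:2 ⇒ n(Fe) = 4.98284 mol.
Reaction (2): Fe→H2 ratio 1:1 ⇒ n(H2) = 4.98284 mol.
Reaction (3): H2→H2O ratio 2:2 ⇒ n(H2O) = 4.98284 mol.
Mass of H2O = 4.98284 × 18.016 = 89.7709 g.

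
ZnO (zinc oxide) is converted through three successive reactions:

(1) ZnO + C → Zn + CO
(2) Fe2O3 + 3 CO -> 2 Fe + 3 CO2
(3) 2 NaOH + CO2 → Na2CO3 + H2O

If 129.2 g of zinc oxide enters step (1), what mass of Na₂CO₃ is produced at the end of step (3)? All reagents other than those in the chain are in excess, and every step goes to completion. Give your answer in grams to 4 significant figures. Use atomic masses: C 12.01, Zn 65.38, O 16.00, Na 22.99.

M(ZnO) = 65.38 + 16.00 = 81.38 g/mol.
M(Na2CO3) = 2(22.99) + 12.01 + 3(16.00) = 105.99 g/mol.
n(ZnO) = 129.2 / 81.38 = 1.5876 mol.
Reaction (1): ZnO→CO ratio 1:1 ⇒ n(CO) = 1.5876 mol.
Reaction (2): CO→CO2 ratio 3:3 ⇒ n(CO2) = 1.5876 mol.
Reaction (3): CO2→Na2CO3 ratio 1:1 ⇒ n(Na2CO3) = 1.5876 mol.
Mass of Na2CO3 = 1.5876 × 105.99 = 168.27 g.

168.3 g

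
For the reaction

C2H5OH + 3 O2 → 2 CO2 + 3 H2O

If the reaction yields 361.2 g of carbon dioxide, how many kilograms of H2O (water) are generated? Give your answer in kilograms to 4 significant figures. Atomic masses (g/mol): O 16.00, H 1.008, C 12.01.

0.2218 kg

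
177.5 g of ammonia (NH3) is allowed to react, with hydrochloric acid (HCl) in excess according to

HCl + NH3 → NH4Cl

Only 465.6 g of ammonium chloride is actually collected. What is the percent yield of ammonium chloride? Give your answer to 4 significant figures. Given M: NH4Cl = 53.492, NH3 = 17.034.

83.53 %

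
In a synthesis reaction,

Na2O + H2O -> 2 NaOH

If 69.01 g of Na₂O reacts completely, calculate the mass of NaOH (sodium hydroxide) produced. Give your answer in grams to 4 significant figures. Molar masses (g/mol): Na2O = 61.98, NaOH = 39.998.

n(Na2O) = 69.010 g / 61.98 g/mol = 1.1134 mol.
From the equation the Na2O:NaOH mole ratio is 1:2, so n(NaOH) = 1.1134 × 2/1 = 2.2268 mol.
Mass of NaOH = 2.2268 mol × 39.998 g/mol = 89.069 g.

89.07 g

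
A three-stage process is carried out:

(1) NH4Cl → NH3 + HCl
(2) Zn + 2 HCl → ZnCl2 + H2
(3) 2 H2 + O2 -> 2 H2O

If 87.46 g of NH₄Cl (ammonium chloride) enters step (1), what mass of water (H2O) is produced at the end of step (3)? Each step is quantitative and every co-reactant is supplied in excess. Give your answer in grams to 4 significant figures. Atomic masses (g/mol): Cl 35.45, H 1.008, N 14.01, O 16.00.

M(NH4Cl) = 14.01 + 4(1.008) + 35.45 = 53.492 g/mol.
M(H2O) = 2(1.008) + 16.00 = 18.016 g/mol.
n(NH4Cl) = 87.46 / 53.492 = 1.6350 mol.
Reaction (1): NH4Cl→HCl ratio 1:1 ⇒ n(HCl) = 1.6350 mol.
Reaction (2): HCl→H2 ratio 2:1 ⇒ n(H2) = 0.81751 mol.
Reaction (3): H2→H2O ratio 2:2 ⇒ n(H2O) = 0.81751 mol.
Mass of H2O = 0.81751 × 18.016 = 14.728 g.

14.73 g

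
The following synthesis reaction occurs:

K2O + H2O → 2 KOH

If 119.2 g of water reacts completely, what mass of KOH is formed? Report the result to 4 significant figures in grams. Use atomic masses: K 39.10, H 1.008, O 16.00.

742.5 g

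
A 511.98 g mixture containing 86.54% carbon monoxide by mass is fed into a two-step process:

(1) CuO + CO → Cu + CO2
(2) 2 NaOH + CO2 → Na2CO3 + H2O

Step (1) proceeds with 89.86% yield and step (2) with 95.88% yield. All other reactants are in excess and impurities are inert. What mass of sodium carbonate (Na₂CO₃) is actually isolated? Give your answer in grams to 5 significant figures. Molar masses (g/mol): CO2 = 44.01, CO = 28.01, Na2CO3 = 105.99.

1444.5 g

Pure CO = 511.98 × 0.8654 = 443.067 g.
n(CO) = 443.067 / 28.01 = 15.8182 mol.
Step 1 (CO:CO2 = 1:1): theoretical n(CO2) = 15.8182 mol; at 89.86% yield, n(CO2) = 14.2142 mol.
Step 2 (CO2:Na2CO3 = 1:1): theoretical n(Na2CO3) = 14.2142 mol, so theoretical mass = 14.2142 × 105.99 = 1506.57 g.
At 95.88% yield, actual mass of Na2CO3 = 1506.57 × 0.9588 = 1444.50 g.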